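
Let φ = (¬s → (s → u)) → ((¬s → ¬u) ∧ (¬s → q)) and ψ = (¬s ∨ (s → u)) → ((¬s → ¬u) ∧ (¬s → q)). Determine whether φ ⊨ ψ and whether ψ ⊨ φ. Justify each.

Both directions hold; the statement is true.

(⇐) Assume the antecedent. If s is true, the consequent reduces to true regardless of the other variables. If s is false, the antecedent forces (s = F, u = F, q = T), and the consequent holds there. Either way the consequent holds.

(⇒) Assume the antecedent. If s is true, the consequent reduces to true regardless of the other variables. If s is false, the antecedent forces (s = F, u = F, q = T), and the consequent holds there. Either way the consequent holds.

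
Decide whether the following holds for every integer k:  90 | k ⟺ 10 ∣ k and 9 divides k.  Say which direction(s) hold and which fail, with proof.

(⇒) If 90 ∣ k, write k = 90q. Since 90 = 9·10, k = 10·(9q), so 10 ∣ k; and since 90 = 10·9, k = 9·(10q), so 9 ∣ k.

(⇐) Suppose 10 ∣ k and 9 ∣ k. Any common multiple of 10 and 9 is a multiple of their lcm; here gcd(10, 9) = 1, so lcm(10, 9) = 10·9 = 90, so 90 ∣ k.

Equivalent; both directions hold.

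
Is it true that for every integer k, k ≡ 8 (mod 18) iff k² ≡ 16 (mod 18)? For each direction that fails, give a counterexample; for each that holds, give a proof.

Neither implication holds.

(⇒) This fails: take k = 8. Then 8 ≡ 8 (mod 18), but 8² = 64 ≡ 10 (mod 18), not 16.

(⇐) This fails: take k = 4. Then 4² = 16 ≡ 16 (mod 18), yet 4 ≡ 4 (mod 18), not 8.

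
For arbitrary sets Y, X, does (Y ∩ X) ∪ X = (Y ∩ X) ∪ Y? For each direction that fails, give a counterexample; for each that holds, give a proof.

(⊆) fails and (⊇) fails.

(⟹) This inclusion fails. Take Y = ∅, X = {1}; then 1 ∈ (Y ∩ X) ∪ X but 1 ∉ (Y ∩ X) ∪ Y.

(⟸) This inclusion fails. Take Y = {1}, X = ∅; then 1 ∈ (Y ∩ X) ∪ Y but 1 ∉ (Y ∩ X) ∪ X.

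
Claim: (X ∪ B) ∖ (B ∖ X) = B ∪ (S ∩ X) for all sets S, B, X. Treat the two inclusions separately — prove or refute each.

(⊆) This inclusion fails. Take S = ∅, B = ∅, X = {1}; then 1 ∈ (X ∪ B) ∖ (B ∖ X) but 1 ∉ B ∪ (S ∩ X).

(⊇) This inclusion fails. Take S = ∅, B = {1}, X = ∅; then 1 ∈ B ∪ (S ∩ X) but 1 ∉ (X ∪ B) ∖ (B ∖ X).

(⊆) fails and (⊇) fails.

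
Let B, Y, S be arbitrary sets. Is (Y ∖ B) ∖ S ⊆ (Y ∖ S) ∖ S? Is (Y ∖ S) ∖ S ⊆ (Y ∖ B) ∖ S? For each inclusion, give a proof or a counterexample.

Only the forward inclusion holds.

(⟹) Let x ∈ (Y ∖ B) ∖ S. Then x ∈ Y and x ∉ B, S, from which x ∈ (Y ∖ S) ∖ S.

(⟸) This inclusion fails. Take B = {1}, Y = {1}, S = ∅; then 1 ∈ (Y ∖ S) ∖ S but 1 ∉ (Y ∖ B) ∖ S.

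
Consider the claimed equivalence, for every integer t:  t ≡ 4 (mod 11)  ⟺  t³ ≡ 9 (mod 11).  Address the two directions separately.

The biconditional holds.

Converse. For the converse, argue contrapositively. If t ≢ 4 (mod 11), then t is congruent to one of 0, 1, 2, 3, 5, 6, 7, 8, 9, 10 modulo 11, and these give t³ ≡ 0, 1, 8, 5, 4, 7, 2, 6, 3, 10 respectively — never 9.

Forward direction. Suppose t ≡ 4 (mod 11). Write t = 11j + 4. Then (11j + 4)³ = 1331j³ + 1452j² + 528j + 64 = 11(121j³ + 132j² + 48j + 5) + 9, so t³ ≡ 9 (mod 11).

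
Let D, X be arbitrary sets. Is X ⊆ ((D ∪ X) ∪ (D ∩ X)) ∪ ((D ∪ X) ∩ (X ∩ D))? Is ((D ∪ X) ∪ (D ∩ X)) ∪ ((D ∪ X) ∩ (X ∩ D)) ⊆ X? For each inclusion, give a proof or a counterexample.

Only the forward inclusion holds.

(⟸) This inclusion fails. Take D = {1}, X = ∅; then 1 ∈ ((D ∪ X) ∪ (D ∩ X)) ∪ ((D ∪ X) ∩ (X ∩ D)) but 1 ∉ X.

(⟹) Let x ∈ X. Then either x ∈ X and x ∉ D; or x ∈ D ∩ X. In each case x ∈ ((D ∪ X) ∪ (D ∩ X)) ∪ ((D ∪ X) ∩ (X ∩ D)), so X ⊆ ((D ∪ X) ∪ (D ∩ X)) ∪ ((D ∪ X) ∩ (X ∩ D)).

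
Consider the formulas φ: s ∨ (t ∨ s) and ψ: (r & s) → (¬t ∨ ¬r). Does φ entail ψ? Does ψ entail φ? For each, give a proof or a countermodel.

Both directions fail.

(→) This fails. Under s = T, r = T, t = T, the left side is true but the right side is false.

(←) This fails. Under s = F, r = F, t = F, the left side is false but the right side is true.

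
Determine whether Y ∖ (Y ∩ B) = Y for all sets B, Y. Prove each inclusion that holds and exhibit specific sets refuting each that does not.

The sets are not equal: only the forward inclusion holds.

(⟹) Let x ∈ Y ∖ (Y ∩ B). Then x ∈ Y and x ∉ B, from which x ∈ Y.

(⟸) This inclusion fails. Take B = {1}, Y = {1}; then 1 ∈ Y but 1 ∉ Y ∖ (Y ∩ B).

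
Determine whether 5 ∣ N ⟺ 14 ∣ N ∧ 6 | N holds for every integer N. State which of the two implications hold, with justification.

(⟹) This fails: take N = 5. Certainly 5 ∣ 5, but 14 ∤ 5.

(⟸) This fails: take N = 42. Both 14 ∣ 42 and 6 ∣ 42, yet 42 is not a multiple of 5 (since 42 = 8·5 + 2), so 5 ∤ 42.

Neither direction holds.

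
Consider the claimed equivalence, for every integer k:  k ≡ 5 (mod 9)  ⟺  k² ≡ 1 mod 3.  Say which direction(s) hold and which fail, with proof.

(⟹) Suppose k ≡ 5 (mod 9). Then k² ≡ 5² = 25 (mod 9), and since 3 ∣ 9, also k² ≡ 1 (mod 3).

(⟸) This fails: take k = 1. Then 1² = 1 ≡ 1 (mod 3), yet 1 ≡ 1 (mod 9), not 5.

Only the forward implication holds.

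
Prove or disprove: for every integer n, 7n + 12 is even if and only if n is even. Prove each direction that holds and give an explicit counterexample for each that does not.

Equivalent; both directions hold.

[⇒] Suppose 7n + 12 is even. Since 7 is odd, 7n and n have the same parity, so 7n + 12 ≡ n + 12 (mod 2). As 12 is even, 7n + 12 is even exactly when n is even. Thus n is even.

[⇐] Conversely, suppose n is even; write n = 2j. Then 7n + 12 = 7·(2j) + 12 = 2·7j + 12, which is even.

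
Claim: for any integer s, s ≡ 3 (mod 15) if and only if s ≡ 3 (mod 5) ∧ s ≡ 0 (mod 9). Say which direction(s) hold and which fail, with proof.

Converse. If s ≡ 3 (mod 5) and s ≡ 0 (mod 9), then by the Chinese remainder theorem s ≡ 18 (mod 45). Since 18 ≡ 3 (mod 15) and 15 ∣ 45, we get s ≡ 3 (mod 15).

Forward direction. This fails: s = 33 gives 33 ≡ 3 (mod 15) but 33 ≡ 6 (mod 9), so the conjunction on the right does not hold.

The forward direction fails; the converse holds.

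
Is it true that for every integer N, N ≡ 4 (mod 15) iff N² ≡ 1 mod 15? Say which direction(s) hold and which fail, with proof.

(⇒) holds; (⇐) fails.

Forward direction. Suppose N ≡ 4 (mod 15). Write N = 15j + 4. Then (15j + 4)² = 225j² + 120j + 16 = 15(15j² + 8j + 1) + 1, so N² ≡ 1 (mod 15).

Converse. This fails: take N = 1. Then 1² = 1 ≡ 1 (mod 15), yet 1 ≡ 1 (mod 15), not 4.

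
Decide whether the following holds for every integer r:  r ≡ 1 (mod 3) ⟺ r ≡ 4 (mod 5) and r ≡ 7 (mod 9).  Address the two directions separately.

Only the reverse direction holds.

(⟹) This fails: r = 1 gives 1 ≡ 1 (mod 3) but 1 ≡ 1 (mod 5), so the conjunction on the right does not hold.

(⟸) Conversely, if r ≡ 4 (mod 5) and r ≡ 7 (mod 9), then by the Chinese remainder theorem r ≡ 34 (mod 45). Since 34 ≡ 1 (mod 3) and 3 ∣ 45, we get r ≡ 1 (mod 3).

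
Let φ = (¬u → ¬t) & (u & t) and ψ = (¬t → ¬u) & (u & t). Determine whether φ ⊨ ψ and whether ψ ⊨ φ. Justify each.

(⇒) Assume the antecedent. If t is true, the antecedent forces (t = T, u = T), and (¬t → ¬u) & (u & t) holds there. If t is false, the antecedent cannot hold. Either way (¬t → ¬u) & (u & t) holds.

(⇐) Assume the antecedent. If t is true, the antecedent forces (t = T, u = T), and (¬u → ¬t) & (u & t) holds there. If t is false, the antecedent cannot hold. Either way (¬u → ¬t) & (u & t) holds.

The biconditional holds.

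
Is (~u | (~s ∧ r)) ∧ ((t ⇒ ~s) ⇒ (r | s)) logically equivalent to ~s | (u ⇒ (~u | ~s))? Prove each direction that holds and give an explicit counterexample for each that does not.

(⇒) holds; (⇐) fails.

[⇒] Assume the antecedent. If u is true, the antecedent forces (t = F, r = T, u = T, s = F) or (t = T, r = T, u = T, s = F), and ~s | (u ⇒ (~u | ~s)) holds there. If u is false, ~s | (u ⇒ (~u | ~s)) reduces to true regardless of the other variables. Either way ~s | (u ⇒ (~u | ~s)) holds.

[⇐] This fails. Under t = F, r = F, u = F, s = F, the left side is false but the right side is true.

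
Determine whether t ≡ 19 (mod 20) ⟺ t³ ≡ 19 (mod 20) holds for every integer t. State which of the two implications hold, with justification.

Both implications hold.

(⇒) Suppose t ≡ 19 (mod 20). Write t = 20j + 19. Then (20j + 19)³ = 8000j³ + 22800j² + 21660j + 6859 = 20(400j³ + 1140j² + 1083j + 342) + 19, so t³ ≡ 19 (mod 20).

(⇐) Conversely, suppose t³ ≡ 19 (mod 20). The only residue r in {0, …, 19} with r³ ≡ 19 (mod 20) is r = 19, so t ≡ 19 (mod 20).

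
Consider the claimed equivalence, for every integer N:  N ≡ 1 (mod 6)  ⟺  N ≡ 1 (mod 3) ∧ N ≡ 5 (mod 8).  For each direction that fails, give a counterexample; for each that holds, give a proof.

Not equivalent: only (⇐) holds.

(→) This fails: N = 1 gives 1 ≡ 1 (mod 6) but 1 ≡ 1 (mod 8), so the conjunction on the right does not hold.

(←) Conversely, if N ≡ 1 (mod 3) and N ≡ 5 (mod 8), then by the Chinese remainder theorem N ≡ 13 (mod 24). Since 13 ≡ 1 (mod 6) and 6 ∣ 24, we get N ≡ 1 (mod 6).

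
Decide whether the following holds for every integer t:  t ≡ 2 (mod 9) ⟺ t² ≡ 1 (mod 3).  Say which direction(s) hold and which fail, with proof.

The forward direction holds; the converse fails.

(⟹) Suppose t ≡ 2 (mod 9). Then t² ≡ 2² = 4 (mod 9), and since 3 ∣ 9, also t² ≡ 1 (mod 3).

(⟸) This fails: take t = 1. Then 1² = 1 ≡ 1 (mod 3), yet 1 ≡ 1 (mod 9), not 2.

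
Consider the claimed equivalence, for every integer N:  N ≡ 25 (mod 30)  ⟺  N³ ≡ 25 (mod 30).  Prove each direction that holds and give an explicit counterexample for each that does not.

(⇒) Suppose N ≡ 25 (mod 30). Write N = 30j + 25. Then (30j + 25)³ = 27000j³ + 67500j² + 56250j + 15625 = 30(900j³ + 2250j² + 1875j + 520) + 25, so N³ ≡ 25 (mod 30).

(⇐) Conversely, suppose N³ ≡ 25 (mod 30). The only residue r in {0, …, 29} with r³ ≡ 25 (mod 30) is r = 25, so N ≡ 25 (mod 30).

Both directions hold; the statement is true.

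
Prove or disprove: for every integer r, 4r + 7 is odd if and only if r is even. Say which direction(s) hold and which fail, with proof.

Only the reverse direction holds.

(⟹) This fails: take r = 1. Then 4r + 7 = 11, which is odd, yet r = 1 is odd, not even.

(⟸) Suppose r is even. Since 4 is even, 4r is even for every r, so 4r + 7 has the same parity as 7, which is odd. Hence 4r + 7 is odd.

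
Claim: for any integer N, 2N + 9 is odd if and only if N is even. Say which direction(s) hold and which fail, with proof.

(⟹) This fails: take N = 5. Then 2N + 9 = 19, which is odd, yet N = 5 is odd, not even.

(⟸) Suppose N is even. Since 2 is even, 2N is even for every N, so 2N + 9 has the same parity as 9, which is odd. Hence 2N + 9 is odd.

The forward direction fails; the converse holds.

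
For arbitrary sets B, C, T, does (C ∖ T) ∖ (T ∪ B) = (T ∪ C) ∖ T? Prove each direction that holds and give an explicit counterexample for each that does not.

(⟹) Let x ∈ (C ∖ T) ∖ (T ∪ B). Then x ∈ C and x ∉ B, T, from which x ∈ (T ∪ C) ∖ T.

(⟸) This inclusion fails. Take B = {1}, C = {1}, T = ∅; then 1 ∈ (T ∪ C) ∖ T but 1 ∉ (C ∖ T) ∖ (T ∪ B).

The sets are not equal: only the forward inclusion holds.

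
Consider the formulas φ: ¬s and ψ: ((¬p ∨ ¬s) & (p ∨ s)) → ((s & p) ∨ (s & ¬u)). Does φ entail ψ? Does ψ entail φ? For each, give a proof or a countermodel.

Both directions fail.

(⟹) This fails. Under s = F, p = T, u = F, the left side is true but the right side is false.

(⟸) This fails. Under s = T, p = F, u = F, the left side is false but the right side is true.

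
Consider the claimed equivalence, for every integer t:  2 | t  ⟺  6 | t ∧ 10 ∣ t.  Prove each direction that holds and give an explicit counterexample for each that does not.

(⇒) fails; (⇐) holds.

(⇐) Suppose 6 ∣ t and 10 ∣ t. Any common multiple of 6 and 10 is a multiple of their lcm; here lcm(6, 10) = 6·10/gcd(6, 10) = 60/2 = 30, so 30 ∣ t. Since 2 ∣ 30, it follows that 2 ∣ t.

(⇒) This fails: take t = 2. Certainly 2 ∣ 2, but 6 ∤ 2.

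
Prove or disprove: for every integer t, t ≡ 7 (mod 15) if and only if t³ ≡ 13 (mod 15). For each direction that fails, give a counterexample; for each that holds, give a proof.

Both directions hold; the statement is true.

(←) Suppose t³ ≡ 13 (mod 15). The only residue r in {0, …, 14} with r³ ≡ 13 (mod 15) is r = 7, so t ≡ 7 (mod 15).

(→) Suppose t ≡ 7 (mod 15). Write t = 15j + 7. Then (15j + 7)³ = 3375j³ + 4725j² + 2205j + 343 = 15(225j³ + 315j² + 147j + 22) + 13, so t³ ≡ 13 (mod 15).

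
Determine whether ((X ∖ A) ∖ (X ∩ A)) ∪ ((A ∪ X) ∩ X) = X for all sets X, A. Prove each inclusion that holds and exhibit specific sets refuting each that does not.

The two sets are equal.

(⊇) Let x ∈ X. Then either x ∈ X and x ∉ A; or x ∈ X ∩ A. In each case x ∈ ((X ∖ A) ∖ (X ∩ A)) ∪ ((A ∪ X) ∩ X), so X ⊆ ((X ∖ A) ∖ (X ∩ A)) ∪ ((A ∪ X) ∩ X).

(⊆) Let x ∈ ((X ∖ A) ∖ (X ∩ A)) ∪ ((A ∪ X) ∩ X). Then either x ∈ X and x ∉ A; or x ∈ X ∩ A. In each case x ∈ X, so ((X ∖ A) ∖ (X ∩ A)) ∪ ((A ∪ X) ∩ X) ⊆ X.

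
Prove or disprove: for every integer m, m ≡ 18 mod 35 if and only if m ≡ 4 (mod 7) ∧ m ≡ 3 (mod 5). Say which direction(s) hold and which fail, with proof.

Forward direction. Suppose m ≡ 18 (mod 35); write m = 35j + 18. Since 7 ∣ 35, reducing mod 7 gives m ≡ 18 ≡ 4 (mod 7); since 5 ∣ 35, reducing mod 5 gives m ≡ 18 ≡ 3 (mod 5).

Converse. If m ≡ 4 (mod 7) and m ≡ 3 (mod 5), then by the Chinese remainder theorem m ≡ 18 (mod 35). This is exactly m ≡ 18 (mod 35).

Equivalent; both directions hold.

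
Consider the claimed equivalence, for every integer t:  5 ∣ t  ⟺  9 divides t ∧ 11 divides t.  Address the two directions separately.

(⇒) fails and (⇐) fails.

(→) This fails: take t = 5. Certainly 5 ∣ 5, but 9 ∤ 5.

(←) This fails: take t = 99. Both 9 ∣ 99 and 11 ∣ 99, yet 99 is not a multiple of 5 (since 99 = 19·5 + 4), so 5 ∤ 99.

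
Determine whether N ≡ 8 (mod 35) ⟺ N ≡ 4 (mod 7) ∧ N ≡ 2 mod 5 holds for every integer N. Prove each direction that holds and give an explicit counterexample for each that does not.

(⟹) This fails: N = 8 gives 8 ≡ 8 (mod 35) but 8 ≡ 1 (mod 7), so the conjunction on the right does not hold.

(⟸) This fails: N = 32 satisfies both congruences on the right (32 ≡ 4 mod 7 and 32 ≡ 2 mod 5) yet 32 ≡ 32 (mod 35), not 8.

Neither implication holds.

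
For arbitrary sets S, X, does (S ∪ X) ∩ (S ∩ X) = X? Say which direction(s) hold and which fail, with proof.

(⟸) This inclusion fails. Take S = ∅, X = {1}; then 1 ∈ X but 1 ∉ (S ∪ X) ∩ (S ∩ X).

(⟹) Let x ∈ (S ∪ X) ∩ (S ∩ X). Then x ∈ S ∩ X, from which x ∈ X.

Only the forward inclusion holds.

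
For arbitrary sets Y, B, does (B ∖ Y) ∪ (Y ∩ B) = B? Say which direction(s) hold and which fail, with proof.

(⊆) Let x ∈ (B ∖ Y) ∪ (Y ∩ B). Then either x ∈ B and x ∉ Y; or x ∈ Y ∩ B. In each case x ∈ B, so (B ∖ Y) ∪ (Y ∩ B) ⊆ B.

(⊇) Let x ∈ B. Then either x ∈ B and x ∉ Y; or x ∈ Y ∩ B. In each case x ∈ (B ∖ Y) ∪ (Y ∩ B), so B ⊆ (B ∖ Y) ∪ (Y ∩ B).

Both inclusions hold.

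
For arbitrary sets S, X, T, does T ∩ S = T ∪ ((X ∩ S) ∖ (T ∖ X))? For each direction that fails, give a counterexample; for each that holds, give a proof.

Only the forward inclusion holds.

(⟹) Let x ∈ T ∩ S. Then either x ∈ S ∩ T and x ∉ X; or x ∈ S ∩ X ∩ T. In each case x ∈ T ∪ ((X ∩ S) ∖ (T ∖ X)), so T ∩ S ⊆ T ∪ ((X ∩ S) ∖ (T ∖ X)).

(⟸) This inclusion fails. Take S = {1}, X = {1}, T = ∅; then 1 ∈ T ∪ ((X ∩ S) ∖ (T ∖ X)) but 1 ∉ T ∩ S.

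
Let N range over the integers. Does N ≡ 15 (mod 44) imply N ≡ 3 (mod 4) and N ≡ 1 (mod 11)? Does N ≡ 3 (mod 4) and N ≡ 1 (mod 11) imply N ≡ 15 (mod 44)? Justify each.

(⟹) This fails: N = 15 gives 15 ≡ 15 (mod 44) but 15 ≡ 4 (mod 11), so the conjunction on the right does not hold.

(⟸) This fails: N = 23 satisfies both congruences on the right (23 ≡ 3 mod 4 and 23 ≡ 1 mod 11) yet 23 ≡ 23 (mod 44), not 15.

Both directions fail.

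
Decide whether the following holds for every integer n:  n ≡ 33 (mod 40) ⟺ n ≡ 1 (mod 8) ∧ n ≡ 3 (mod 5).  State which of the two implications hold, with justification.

(→) Suppose n ≡ 33 (mod 40); write n = 40j + 33. Since 8 ∣ 40, reducing mod 8 gives n ≡ 33 ≡ 1 (mod 8); since 5 ∣ 40, reducing mod 5 gives n ≡ 33 ≡ 3 (mod 5).

(←) Conversely, if n ≡ 1 (mod 8) and n ≡ 3 (mod 5), then by the Chinese remainder theorem n ≡ 33 (mod 40). This is exactly n ≡ 33 (mod 40).

Both implications hold.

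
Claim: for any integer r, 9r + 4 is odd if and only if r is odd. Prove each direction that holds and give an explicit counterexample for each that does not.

Equivalent; both directions hold.

[⇒] Suppose 9r + 4 is odd. Since 9 is odd, 9r and r have the same parity, so 9r + 4 ≡ r + 4 (mod 2). As 4 is even, 9r + 4 is odd exactly when r is odd. Thus r is odd.

[⇐] Conversely, suppose r is odd; write r = 2j + 1. Then 9r + 4 = 9·(2j + 1) + 4 = 2·9j + 13, which is odd.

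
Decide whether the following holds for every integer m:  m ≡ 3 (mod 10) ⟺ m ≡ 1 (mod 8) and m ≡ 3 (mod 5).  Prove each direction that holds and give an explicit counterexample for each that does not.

(→) This fails: m = 3 gives 3 ≡ 3 (mod 10) but 3 ≡ 3 (mod 8), so the conjunction on the right does not hold.

(←) Conversely, if m ≡ 1 (mod 8) and m ≡ 3 (mod 5), then by the Chinese remainder theorem m ≡ 33 (mod 40). Since 33 ≡ 3 (mod 10) and 10 ∣ 40, we get m ≡ 3 (mod 10).

Only the reverse direction holds.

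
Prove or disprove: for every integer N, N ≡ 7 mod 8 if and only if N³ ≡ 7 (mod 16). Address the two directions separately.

Converse. The residues r modulo 16 with r³ ≡ 7 (mod 16) are exactly {7}, and each is ≡ 7 (mod 8).

Forward direction. This fails: take N = 15. Then 15 ≡ 7 (mod 8), but 15³ = 3375 ≡ 15 (mod 16), not 7.

(⇒) fails; (⇐) holds.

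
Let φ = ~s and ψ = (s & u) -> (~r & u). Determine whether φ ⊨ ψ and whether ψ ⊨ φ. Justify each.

[⇒] Assume the antecedent. If u is true, the antecedent forces (u = T, r = F, s = F) or (u = T, r = T, s = F), and (s & u) -> (~r & u) holds there. If u is false, (s & u) -> (~r & u) reduces to true regardless of the other variables. Either way (s & u) -> (~r & u) holds.

[⇐] This fails. Under u = F, r = F, s = T, the left side is false but the right side is true.

Only the forward implication holds.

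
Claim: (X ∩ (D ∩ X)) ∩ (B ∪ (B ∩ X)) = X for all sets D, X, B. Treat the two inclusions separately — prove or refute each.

(⊆) holds; (⊇) fails.

(⟹) Let x ∈ (X ∩ (D ∩ X)) ∩ (B ∪ (B ∩ X)). Then x ∈ D ∩ X ∩ B, from which x ∈ X.

(⟸) This inclusion fails. Take D = ∅, X = {1}, B = ∅; then 1 ∈ X but 1 ∉ (X ∩ (D ∩ X)) ∩ (B ∪ (B ∩ X)).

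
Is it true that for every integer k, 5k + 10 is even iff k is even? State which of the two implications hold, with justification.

Both implications hold.

Forward direction. Suppose 5k + 10 is even. Since 5 is odd, 5k and k have the same parity, so 5k + 10 ≡ k + 10 (mod 2). As 10 is even, 5k + 10 is even exactly when k is even. Thus k is even.

Converse. Suppose k is even; write k = 2j. Then 5k + 10 = 5·(2j) + 10 = 2·5j + 10, which is even.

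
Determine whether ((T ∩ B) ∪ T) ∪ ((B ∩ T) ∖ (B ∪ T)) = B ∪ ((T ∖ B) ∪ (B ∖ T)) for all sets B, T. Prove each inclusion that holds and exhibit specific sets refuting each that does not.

Reverse inclusion. This inclusion fails. Take B = {1}, T = ∅; then 1 ∈ B ∪ ((T ∖ B) ∪ (B ∖ T)) but 1 ∉ ((T ∩ B) ∪ T) ∪ ((B ∩ T) ∖ (B ∪ T)).

Forward inclusion. Let x ∈ ((T ∩ B) ∪ T) ∪ ((B ∩ T) ∖ (B ∪ T)). Then either x ∈ T and x ∉ B; or x ∈ B ∩ T. In each case x ∈ B ∪ ((T ∖ B) ∪ (B ∖ T)), so ((T ∩ B) ∪ T) ∪ ((B ∩ T) ∖ (B ∪ T)) ⊆ B ∪ ((T ∖ B) ∪ (B ∖ T)).

The sets are not equal: only the forward inclusion holds.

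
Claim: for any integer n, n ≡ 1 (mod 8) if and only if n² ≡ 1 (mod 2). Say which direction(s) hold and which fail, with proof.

The forward direction holds; the converse fails.

(⇒) Suppose n ≡ 1 (mod 8). Then n² ≡ 1² = 1 (mod 8), and since 2 ∣ 8, also n² ≡ 1 (mod 2).

(⇐) This fails: take n = 3. Then 3² = 9 ≡ 1 (mod 2), yet 3 ≡ 3 (mod 8), not 1.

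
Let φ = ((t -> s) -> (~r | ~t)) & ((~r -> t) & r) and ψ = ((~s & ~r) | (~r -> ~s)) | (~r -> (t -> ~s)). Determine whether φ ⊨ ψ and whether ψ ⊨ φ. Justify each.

Only the forward direction holds.

(⟹) Assume the antecedent. If r is true, the consequent reduces to true regardless of the other variables. If r is false, the antecedent cannot hold. Either way the consequent holds.

(⟸) This fails. Under r = F, s = F, t = F, the left side is false but the right side is true.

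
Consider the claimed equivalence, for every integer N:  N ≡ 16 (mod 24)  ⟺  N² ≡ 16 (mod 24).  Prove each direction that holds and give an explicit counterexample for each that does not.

(⇒) Suppose N ≡ 16 (mod 24). Write N = 24j + 16. Then (24j + 16)² = 576j² + 768j + 256 = 24(24j² + 32j + 10) + 16, so N² ≡ 16 (mod 24).

(⇐) This fails: take N = 4. Then 4² = 16 ≡ 16 (mod 24), yet 4 ≡ 4 (mod 24), not 16.

Only the forward direction holds.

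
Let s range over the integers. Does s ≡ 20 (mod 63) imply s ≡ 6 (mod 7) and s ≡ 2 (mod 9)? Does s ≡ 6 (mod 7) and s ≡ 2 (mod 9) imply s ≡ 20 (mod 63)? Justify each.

Both implications hold.

Forward direction. Suppose s ≡ 20 (mod 63); write s = 63j + 20. Since 7 ∣ 63, reducing mod 7 gives s ≡ 20 ≡ 6 (mod 7); since 9 ∣ 63, reducing mod 9 gives s ≡ 20 ≡ 2 (mod 9).

Converse. If s ≡ 6 (mod 7) and s ≡ 2 (mod 9), then by the Chinese remainder theorem s ≡ 20 (mod 63). This is exactly s ≡ 20 (mod 63).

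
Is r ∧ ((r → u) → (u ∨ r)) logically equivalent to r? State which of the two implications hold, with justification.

[⇒] Assume the antecedent. If r is true, r reduces to true regardless of the other variables. If r is false, the antecedent cannot hold. Either way r holds.

[⇐] Assume the antecedent. If r is true, r ∧ ((r → u) → (u ∨ r)) reduces to true regardless of the other variables. If r is false, the antecedent cannot hold. Either way r ∧ ((r → u) → (u ∨ r)) holds.

Equivalent; both directions hold.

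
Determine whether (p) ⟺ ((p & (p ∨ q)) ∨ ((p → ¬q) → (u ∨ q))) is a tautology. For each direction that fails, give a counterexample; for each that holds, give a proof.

Only the forward direction holds.

(⟹) Assume the antecedent. If q is true, the consequent reduces to true regardless of the other variables. If q is false, the antecedent forces (q = F, p = T, u = F) or (q = F, p = T, u = T), and the consequent holds there. Either way the consequent holds.

(⟸) This fails. Under q = T, p = F, u = F, the left side is false but the right side is true.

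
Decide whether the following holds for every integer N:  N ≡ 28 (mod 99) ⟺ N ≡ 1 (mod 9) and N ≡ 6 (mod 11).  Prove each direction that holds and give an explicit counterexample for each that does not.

Both directions hold; the statement is true.

Converse. If N ≡ 1 (mod 9) and N ≡ 6 (mod 11), then by the Chinese remainder theorem N ≡ 28 (mod 99). This is exactly N ≡ 28 (mod 99).

Forward direction. Suppose N ≡ 28 (mod 99); write N = 99j + 28. Since 9 ∣ 99, reducing mod 9 gives N ≡ 28 ≡ 1 (mod 9); since 11 ∣ 99, reducing mod 11 gives N ≡ 28 ≡ 6 (mod 11).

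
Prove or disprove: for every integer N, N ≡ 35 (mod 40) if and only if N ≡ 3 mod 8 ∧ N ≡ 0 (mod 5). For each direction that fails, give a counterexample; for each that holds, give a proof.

Equivalent; both directions hold.

(⟹) Suppose N ≡ 35 (mod 40); write N = 40j + 35. Since 8 ∣ 40, reducing mod 8 gives N ≡ 35 ≡ 3 (mod 8); since 5 ∣ 40, reducing mod 5 gives N ≡ 35 ≡ 0 (mod 5).

(⟸) Conversely, if N ≡ 3 (mod 8) and N ≡ 0 (mod 5), then by the Chinese remainder theorem N ≡ 35 (mod 40). This is exactly N ≡ 35 (mod 40).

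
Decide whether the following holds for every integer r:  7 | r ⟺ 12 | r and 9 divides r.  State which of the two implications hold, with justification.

Neither implication holds.

[⇒] This fails: take r = 7. Certainly 7 ∣ 7, but 12 ∤ 7.

[⇐] This fails: take r = 36. Both 12 ∣ 36 and 9 ∣ 36, yet 36 is not a multiple of 7 (since 36 = 5·7 + 1), so 7 ∤ 36.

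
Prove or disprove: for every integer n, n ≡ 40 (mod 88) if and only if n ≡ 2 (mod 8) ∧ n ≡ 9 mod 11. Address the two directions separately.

[⇒] This fails: n = 40 gives 40 ≡ 40 (mod 88) but 40 ≡ 0 (mod 8), so the conjunction on the right does not hold.

[⇐] This fails: n = 42 satisfies both congruences on the right (42 ≡ 2 mod 8 and 42 ≡ 9 mod 11) yet 42 ≡ 42 (mod 88), not 40.

Both directions fail.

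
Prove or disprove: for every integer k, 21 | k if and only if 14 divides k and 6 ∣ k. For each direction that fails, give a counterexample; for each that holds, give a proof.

(⇒) fails; (⇐) holds.

[⇒] This fails: take k = 21. Certainly 21 ∣ 21, but 14 ∤ 21.

[⇐] Suppose 14 ∣ k and 6 ∣ k. Any common multiple of 14 and 6 is a multiple of their lcm; here lcm(14, 6) = 14·6/gcd(14, 6) = 84/2 = 42, so 42 ∣ k. Since 21 ∣ 42, it follows that 21 ∣ k.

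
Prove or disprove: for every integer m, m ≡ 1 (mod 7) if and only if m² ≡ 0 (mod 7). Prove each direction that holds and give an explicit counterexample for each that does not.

Forward direction. This fails: take m = 1. Then 1 ≡ 1 (mod 7), but 1² = 1 ≡ 1 (mod 7), not 0.

Converse. This fails: take m = 0. Then 0² = 0 ≡ 0 (mod 7), yet 0 ≡ 0 (mod 7), not 1.

Neither implication holds.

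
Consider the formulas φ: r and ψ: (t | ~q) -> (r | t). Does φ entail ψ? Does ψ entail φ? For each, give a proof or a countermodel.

(⇒) Assume the antecedent. If t is true, (t | ~q) -> (r | t) reduces to true regardless of the other variables. If t is false, the antecedent forces (t = F, q = F, r = T) or (t = F, q = T, r = T), and (t | ~q) -> (r | t) holds there. Either way (t | ~q) -> (r | t) holds.

(⇐) This fails. Under t = T, q = F, r = F, the left side is false but the right side is true.

(⇒) holds; (⇐) fails.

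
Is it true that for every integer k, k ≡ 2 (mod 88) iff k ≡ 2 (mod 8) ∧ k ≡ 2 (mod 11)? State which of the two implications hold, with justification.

The biconditional holds.

(→) Suppose k ≡ 2 (mod 88); write k = 88j + 2. Since 8 ∣ 88, reducing mod 8 gives k ≡ 2 (mod 8); since 11 ∣ 88, reducing mod 11 gives k ≡ 2 (mod 11).

(←) Conversely, if k ≡ 2 (mod 8) and k ≡ 2 (mod 11), then by the Chinese remainder theorem k ≡ 2 (mod 88). This is exactly k ≡ 2 (mod 88).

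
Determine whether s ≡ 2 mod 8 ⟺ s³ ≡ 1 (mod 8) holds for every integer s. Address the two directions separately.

Neither direction holds.

(⟹) This fails: take s = 2. Then 2 ≡ 2 (mod 8), but 2³ = 8 ≡ 0 (mod 8), not 1.

(⟸) This fails: take s = 1. Then 1³ = 1 ≡ 1 (mod 8), yet 1 ≡ 1 (mod 8), not 2.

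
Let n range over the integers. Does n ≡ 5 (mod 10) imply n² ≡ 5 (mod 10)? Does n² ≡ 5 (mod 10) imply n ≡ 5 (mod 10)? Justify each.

Equivalent; both directions hold.

[⇒] Suppose n ≡ 5 (mod 10). Write n = 10j + 5. Then (10j + 5)² = 100j² + 100j + 25 = 10(10j² + 10j + 2) + 5, so n² ≡ 5 (mod 10).

[⇐] For the converse, argue contrapositively. If n ≢ 5 (mod 10), then n is congruent to one of 0, 1, 2, 3, 4, 6, 7, 8, 9 modulo 10, and these give n² ≡ 0, 1, 4, 9, 6, 6, 9, 4, 1 respectively — never 5.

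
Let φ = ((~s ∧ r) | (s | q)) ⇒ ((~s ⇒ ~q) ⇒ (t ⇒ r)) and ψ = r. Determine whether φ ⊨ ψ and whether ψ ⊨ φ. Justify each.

The forward direction fails; the converse holds.

(⟹) This fails. Under s = F, r = F, t = F, q = F, the left side is true but the right side is false.

(⟸) Assume the antecedent. If r is true, the consequent reduces to true regardless of the other variables. If r is false, the antecedent cannot hold. Either way the consequent holds.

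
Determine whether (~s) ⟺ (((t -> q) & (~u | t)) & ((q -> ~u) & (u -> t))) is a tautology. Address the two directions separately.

Both directions fail.

[⇒] This fails. Under q = F, s = F, u = T, t = F, the left side is true but the right side is false.

[⇐] This fails. Under q = F, s = T, u = F, t = F, the left side is false but the right side is true.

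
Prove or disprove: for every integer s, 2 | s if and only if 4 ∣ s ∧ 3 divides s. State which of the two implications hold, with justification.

(⇒) This fails: take s = 2. Certainly 2 ∣ 2, but 4 ∤ 2.

(⇐) Suppose 4 ∣ s and 3 ∣ s. Any common multiple of 4 and 3 is a multiple of their lcm; here gcd(4, 3) = 1, so lcm(4, 3) = 4·3 = 12, so 12 ∣ s. Since 2 ∣ 12, it follows that 2 ∣ s.

The forward direction fails; the converse holds.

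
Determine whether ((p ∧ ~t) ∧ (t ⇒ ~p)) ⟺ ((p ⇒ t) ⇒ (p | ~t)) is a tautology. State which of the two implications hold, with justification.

(⇒) holds; (⇐) fails.

(⟹) Assume the antecedent. If t is true, the antecedent cannot hold. If t is false, (p ⇒ t) ⇒ (p | ~t) reduces to true regardless of the other variables. Either way (p ⇒ t) ⇒ (p | ~t) holds.

(⟸) This fails. Under t = F, p = F, the left side is false but the right side is true.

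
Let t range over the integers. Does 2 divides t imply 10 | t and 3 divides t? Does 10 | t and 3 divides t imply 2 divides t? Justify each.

(⟹) This fails: take t = 2. Certainly 2 ∣ 2, but 10 ∤ 2.

(⟸) Suppose 10 ∣ t and 3 ∣ t. Any common multiple of 10 and 3 is a multiple of their lcm; here gcd(10, 3) = 1, so lcm(10, 3) = 10·3 = 30, so 30 ∣ t. Since 2 ∣ 30, it follows that 2 ∣ t.

Only the reverse direction holds.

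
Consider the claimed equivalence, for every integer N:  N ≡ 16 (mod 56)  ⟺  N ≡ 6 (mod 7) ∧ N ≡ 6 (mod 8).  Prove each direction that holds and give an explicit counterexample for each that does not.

(⟹) This fails: N = 16 gives 16 ≡ 16 (mod 56) but 16 ≡ 2 (mod 7), so the conjunction on the right does not hold.

(⟸) This fails: N = 6 satisfies both congruences on the right (6 ≡ 6 mod 7 and 6 ≡ 6 mod 8) yet 6 ≡ 6 (mod 56), not 16.

Neither implication holds.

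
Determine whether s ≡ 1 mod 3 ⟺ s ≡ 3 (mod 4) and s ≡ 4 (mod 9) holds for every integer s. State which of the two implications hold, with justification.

[⇒] This fails: s = 1 gives 1 ≡ 1 (mod 3) but 1 ≡ 1 (mod 4), so the conjunction on the right does not hold.

[⇐] Conversely, if s ≡ 3 (mod 4) and s ≡ 4 (mod 9), then by the Chinese remainder theorem s ≡ 31 (mod 36). Since 31 ≡ 1 (mod 3) and 3 ∣ 36, we get s ≡ 1 (mod 3).

The forward direction fails; the converse holds.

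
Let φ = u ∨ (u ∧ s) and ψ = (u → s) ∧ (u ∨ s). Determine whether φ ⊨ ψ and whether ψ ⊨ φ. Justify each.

Neither implication holds.

(⇒) This fails. Under s = F, u = T, the left side is true but the right side is false.

(⇐) This fails. Under s = T, u = F, the left side is false but the right side is true.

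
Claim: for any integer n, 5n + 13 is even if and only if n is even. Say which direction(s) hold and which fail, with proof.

(⇒) This fails: n = 1 gives 5n + 13 = 18, which is even, but 1 is odd, not even.

(⇐) This also fails: n = 6 is even, but 5n + 13 = 43 is odd, not even.

Neither direction holds.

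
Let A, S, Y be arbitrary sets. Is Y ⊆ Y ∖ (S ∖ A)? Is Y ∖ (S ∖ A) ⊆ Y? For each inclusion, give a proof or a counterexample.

Only the reverse inclusion holds.

Forward inclusion. This inclusion fails. Take A = ∅, S = {1}, Y = {1}; then 1 ∈ Y but 1 ∉ Y ∖ (S ∖ A).

Reverse inclusion. Let x ∈ Y ∖ (S ∖ A). Then either x ∈ Y and x ∉ A, S; or x ∈ A ∩ Y and x ∉ S; or x ∈ A ∩ S ∩ Y. In each case x ∈ Y, so Y ∖ (S ∖ A) ⊆ Y.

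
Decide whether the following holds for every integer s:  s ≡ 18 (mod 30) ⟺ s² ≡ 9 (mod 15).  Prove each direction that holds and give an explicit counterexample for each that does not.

Not equivalent: only (⇒) holds.

Forward direction. Suppose s ≡ 18 (mod 30). Then s² ≡ 18² = 324 (mod 30), and since 15 ∣ 30, also s² ≡ 9 (mod 15).

Converse. This fails: take s = 3. Then 3² = 9 ≡ 9 (mod 15), yet 3 ≡ 3 (mod 30), not 18.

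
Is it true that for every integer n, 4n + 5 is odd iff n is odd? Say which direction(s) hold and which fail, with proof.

(⟸) Suppose n is odd. Since 4 is even, 4n is even for every n, so 4n + 5 has the same parity as 5, which is odd. Hence 4n + 5 is odd.

(⟹) This fails: take n = 4. Then 4n + 5 = 21, which is odd, yet n = 4 is even, not odd.

The forward direction fails; the converse holds.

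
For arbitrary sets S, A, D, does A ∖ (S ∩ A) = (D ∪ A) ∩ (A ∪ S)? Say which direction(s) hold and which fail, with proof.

Forward inclusion. Let x ∈ A ∖ (S ∩ A). Then either x ∈ A and x ∉ S, D; or x ∈ A ∩ D and x ∉ S. In each case x ∈ (D ∪ A) ∩ (A ∪ S), so A ∖ (S ∩ A) ⊆ (D ∪ A) ∩ (A ∪ S).

Reverse inclusion. This inclusion fails. Take S = {1}, A = {1}, D = ∅; then 1 ∈ (D ∪ A) ∩ (A ∪ S) but 1 ∉ A ∖ (S ∩ A).

(⊆) holds; (⊇) fails.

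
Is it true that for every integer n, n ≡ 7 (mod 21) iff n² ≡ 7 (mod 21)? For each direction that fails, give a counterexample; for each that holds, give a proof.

Not equivalent: only (⇒) holds.

(⟹) Suppose n ≡ 7 (mod 21). Write n = 21j + 7. Then (21j + 7)² = 441j² + 294j + 49 = 21(21j² + 14j + 2) + 7, so n² ≡ 7 (mod 21).

(⟸) This fails: take n = 14. Then 14² = 196 ≡ 7 (mod 21), yet 14 ≡ 14 (mod 21), not 7.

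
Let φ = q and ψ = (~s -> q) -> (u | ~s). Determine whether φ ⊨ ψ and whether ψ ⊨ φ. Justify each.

Neither implication holds.

Forward direction. This fails. Under u = F, q = T, s = T, the left side is true but the right side is false.

Converse. This fails. Under u = F, q = F, s = F, the left side is false but the right side is true.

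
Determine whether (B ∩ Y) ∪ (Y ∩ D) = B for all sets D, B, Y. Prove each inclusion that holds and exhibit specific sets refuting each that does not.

(⊆) This inclusion fails. Take D = {1}, B = ∅, Y = {1}; then 1 ∈ (B ∩ Y) ∪ (Y ∩ D) but 1 ∉ B.

(⊇) This inclusion fails. Take D = ∅, B = {1}, Y = ∅; then 1 ∈ B but 1 ∉ (B ∩ Y) ∪ (Y ∩ D).

Both inclusions fail.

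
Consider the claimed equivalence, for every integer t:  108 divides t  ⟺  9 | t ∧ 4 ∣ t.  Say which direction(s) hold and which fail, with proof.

(⇒) holds; (⇐) fails.

(⇐) This fails: take t = 36. Both 9 ∣ 36 and 4 ∣ 36, yet 36 is not a multiple of 108 (since 36 = 0·108 + 36), so 108 ∤ 36.

(⇒) If 108 ∣ t, write t = 108q. Since 108 = 12·9, t = 9·(12q), so 9 ∣ t; and since 108 = 27·4, t = 4·(27q), so 4 ∣ t.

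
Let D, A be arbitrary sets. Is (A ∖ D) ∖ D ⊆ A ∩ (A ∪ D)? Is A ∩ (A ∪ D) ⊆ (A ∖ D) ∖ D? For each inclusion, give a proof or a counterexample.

The sets are not equal: only the forward inclusion holds.

(⟸) This inclusion fails. Take D = {1}, A = {1}; then 1 ∈ A ∩ (A ∪ D) but 1 ∉ (A ∖ D) ∖ D.

(⟹) Let x ∈ (A ∖ D) ∖ D. Then x ∈ A and x ∉ D, from which x ∈ A ∩ (A ∪ D).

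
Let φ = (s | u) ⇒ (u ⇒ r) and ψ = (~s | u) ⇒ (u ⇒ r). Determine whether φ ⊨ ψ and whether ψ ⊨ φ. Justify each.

(⟹) Assume the antecedent. If u is true, the antecedent forces (u = T, s = F, r = T) or (u = T, s = T, r = T), and (~s | u) ⇒ (u ⇒ r) holds there. If u is false, (~s | u) ⇒ (u ⇒ r) reduces to true regardless of the other variables. Either way (~s | u) ⇒ (u ⇒ r) holds.

(⟸) Assume the antecedent. If u is true, the antecedent forces (u = T, s = F, r = T) or (u = T, s = T, r = T), and (s | u) ⇒ (u ⇒ r) holds there. If u is false, (s | u) ⇒ (u ⇒ r) reduces to true regardless of the other variables. Either way (s | u) ⇒ (u ⇒ r) holds.

Both implications hold.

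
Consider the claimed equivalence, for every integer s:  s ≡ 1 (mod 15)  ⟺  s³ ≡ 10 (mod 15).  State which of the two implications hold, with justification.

(⇒) This fails: take s = 1. Then 1 ≡ 1 (mod 15), but 1³ = 1 ≡ 1 (mod 15), not 10.

(⇐) This fails: take s = 10. Then 10³ = 1000 ≡ 10 (mod 15), yet 10 ≡ 10 (mod 15), not 1.

Both directions fail.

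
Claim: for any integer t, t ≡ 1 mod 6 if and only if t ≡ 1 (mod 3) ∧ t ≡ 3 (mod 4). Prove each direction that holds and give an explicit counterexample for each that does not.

(⇒) This fails: t = 1 gives 1 ≡ 1 (mod 6) but 1 ≡ 1 (mod 4), so the conjunction on the right does not hold.

(⇐) Conversely, if t ≡ 1 (mod 3) and t ≡ 3 (mod 4), then by the Chinese remainder theorem t ≡ 7 (mod 12). Since 7 ≡ 1 (mod 6) and 6 ∣ 12, we get t ≡ 1 (mod 6).

Not equivalent: only (⇐) holds.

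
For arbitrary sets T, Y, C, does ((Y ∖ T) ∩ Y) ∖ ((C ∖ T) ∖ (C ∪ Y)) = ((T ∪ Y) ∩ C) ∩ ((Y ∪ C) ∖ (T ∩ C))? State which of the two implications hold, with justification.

(⊆) fails; (⊇) holds.

Reverse inclusion. Let x ∈ ((T ∪ Y) ∩ C) ∩ ((Y ∪ C) ∖ (T ∩ C)). Then x ∈ Y ∩ C and x ∉ T, from which x ∈ ((Y ∖ T) ∩ Y) ∖ ((C ∖ T) ∖ (C ∪ Y)).

Forward inclusion. This inclusion fails. Take T = ∅, Y = {1}, C = ∅; then 1 ∈ ((Y ∖ T) ∩ Y) ∖ ((C ∖ T) ∖ (C ∪ Y)) but 1 ∉ ((T ∪ Y) ∩ C) ∩ ((Y ∪ C) ∖ (T ∩ C)).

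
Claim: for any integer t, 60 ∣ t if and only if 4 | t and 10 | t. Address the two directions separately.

[⇒] If 60 ∣ t, write t = 60q. Since 60 = 15·4, t = 4·(15q), so 4 ∣ t; and since 60 = 6·10, t = 10·(6q), so 10 ∣ t.

[⇐] This fails: take t = 20. Both 4 ∣ 20 and 10 ∣ 20, yet 20 is not a multiple of 60 (since 20 = 0·60 + 20), so 60 ∤ 20.

(⇒) holds; (⇐) fails.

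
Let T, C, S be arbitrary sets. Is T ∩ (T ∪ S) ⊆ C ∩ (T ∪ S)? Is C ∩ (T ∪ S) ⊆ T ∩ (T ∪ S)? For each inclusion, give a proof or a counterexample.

(⊆) This inclusion fails. Take T = {1}, C = ∅, S = ∅; then 1 ∈ T ∩ (T ∪ S) but 1 ∉ C ∩ (T ∪ S).

(⊇) This inclusion fails. Take T = ∅, C = {1}, S = {1}; then 1 ∈ C ∩ (T ∪ S) but 1 ∉ T ∩ (T ∪ S).

Neither inclusion holds.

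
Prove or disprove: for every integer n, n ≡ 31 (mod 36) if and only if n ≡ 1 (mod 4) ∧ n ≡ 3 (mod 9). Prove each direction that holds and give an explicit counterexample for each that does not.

(⟹) This fails: n = 31 gives 31 ≡ 31 (mod 36) but 31 ≡ 3 (mod 4), so the conjunction on the right does not hold.

(⟸) This fails: n = 21 satisfies both congruences on the right (21 ≡ 1 mod 4 and 21 ≡ 3 mod 9) yet 21 ≡ 21 (mod 36), not 31.

(⇒) fails and (⇐) fails.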